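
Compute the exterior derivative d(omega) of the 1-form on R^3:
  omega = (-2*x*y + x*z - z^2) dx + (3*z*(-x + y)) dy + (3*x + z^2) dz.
d(omega) = (2*x - 3*z) dx ∧ dy + (-x + 2*z + 3) dx ∧ dz + (3*x - 3*y) dy ∧ dz

For a 1-form omega = sum_i f_i dx_i, the exterior derivative is
  d(omega) = sum_{i < j} (∂f_j/∂x_i - ∂f_i/∂x_j) dx_i ∧ dx_j.
  coefficient of dx ∧ dy: ∂f_2/∂x - ∂f_1/∂y = ∂(3*z*(-x + y))/∂x - ∂(-2*x*y + x*z - z^2)/∂y = 2*x - 3*z
  coefficient of dx ∧ dz: ∂f_3/∂x - ∂f_1/∂z = ∂(3*x + z^2)/∂x - ∂(-2*x*y + x*z - z^2)/∂z = -x + 2*z + 3
  coefficient of dy ∧ dz: ∂f_3/∂y - ∂f_2/∂z = ∂(3*x + z^2)/∂y - ∂(3*z*(-x + y))/∂z = 3*x - 3*y
Assembling: d(omega) = (2*x - 3*z) dx ∧ dy + (-x + 2*z + 3) dx ∧ dz + (3*x - 3*y) dy ∧ dz.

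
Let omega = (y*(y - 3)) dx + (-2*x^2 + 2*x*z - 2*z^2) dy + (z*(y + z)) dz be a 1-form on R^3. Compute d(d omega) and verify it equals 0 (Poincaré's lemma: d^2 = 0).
d(d omega) = 0

Step 1: d omega = sum_{i<j} (∂f_j/∂x_i - ∂f_i/∂x_j) dx_i ∧ dx_j:
  coeff of dx ∧ dy: -4*x - 2*y + 2*z + 3
  coeff of dx ∧ dz: 0
  coeff of dy ∧ dz: -2*x + 5*z
Step 2: Apply d again to each 2-form coefficient. The only possible 3-form in R^3 is dx ∧ dy ∧ dz, with coefficient
  ∂(coeff of dy∧dz)/∂x - ∂(coeff of dx∧dz)/∂y + ∂(coeff of dx∧dy)/∂z
  = ∂/∂x (-2*x + 5*z) - ∂/∂y (0) + ∂/∂z (-4*x - 2*y + 2*z + 3).
Each of these terms simplifies to sums of mixed partials that cancel in pairs. The result is 0 (by equality of mixed partials for smooth functions — Schwarz / Clairaut).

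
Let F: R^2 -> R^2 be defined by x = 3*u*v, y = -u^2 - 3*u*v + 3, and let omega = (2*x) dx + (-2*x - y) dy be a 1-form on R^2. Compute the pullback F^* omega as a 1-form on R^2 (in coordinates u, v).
F^* omega = (-2*u^3 + 3*u^2*v + 27*u*v^2 + 6*u + 9*v) du + (3*u*(-u^2 + 9*u*v + 3)) dv

Using F^*(f dg) = (f ∘ F) d(g ∘ F), substitute each coordinate x_i by F_i(u, v) in f_i, and replace dx_i by d F_i = (∂F_i/∂u) du + (∂F_i/∂v) dv.
  For the x component: f_1(F) = 6*u*v; d F_1 = (3*v) du + (3*u) dv
  For the y component: f_2(F) = u^2 - 3*u*v - 3; d F_2 = (-2*u - 3*v) du + (-3*u) dv
Combining and collecting du, dv coefficients:
  coeff of du: -2*u^3 + 3*u^2*v + 27*u*v^2 + 6*u + 9*v
  coeff of dv: 3*u*(-u^2 + 9*u*v + 3)
F^* omega = (-2*u^3 + 3*u^2*v + 27*u*v^2 + 6*u + 9*v) du + (3*u*(-u^2 + 9*u*v + 3)) dv.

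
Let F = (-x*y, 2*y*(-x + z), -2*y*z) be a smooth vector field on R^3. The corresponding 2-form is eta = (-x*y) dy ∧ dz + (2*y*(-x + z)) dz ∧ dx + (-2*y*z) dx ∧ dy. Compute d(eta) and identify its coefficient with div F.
d(eta) = (-2*x - 3*y + 2*z) dx ∧ dy ∧ dz; div F = -2*x - 3*y + 2*z

For a 2-form in R^3 of the form above, applying d gives a 3-form with coefficient ∂P/∂x + ∂Q/∂y + ∂R/∂z:
  ∂P/∂x = -y
  ∂Q/∂y = -2*x + 2*z
  ∂R/∂z = -2*y
Sum = -2*x - 3*y + 2*z, which is exactly div F.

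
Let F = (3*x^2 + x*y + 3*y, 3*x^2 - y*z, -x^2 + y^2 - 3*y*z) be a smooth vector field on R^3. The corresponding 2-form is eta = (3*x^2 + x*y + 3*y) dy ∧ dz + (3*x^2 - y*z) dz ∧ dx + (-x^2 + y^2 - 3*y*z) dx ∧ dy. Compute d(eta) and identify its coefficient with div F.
d(eta) = (6*x - 2*y - z) dx ∧ dy ∧ dz; div F = 6*x - 2*y - z

For a 2-form in R^3 of the form above, applying d gives a 3-form with coefficient ∂P/∂x + ∂Q/∂y + ∂R/∂z:
  ∂P/∂x = 6*x + y
  ∂Q/∂y = -z
  ∂R/∂z = -3*y
Sum = 6*x - 2*y - z, which is exactly div F.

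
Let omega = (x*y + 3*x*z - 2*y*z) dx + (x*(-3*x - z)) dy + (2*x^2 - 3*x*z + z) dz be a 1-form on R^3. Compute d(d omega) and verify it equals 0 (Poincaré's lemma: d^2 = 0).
d(d omega) = 0

Step 1: d omega = sum_{i<j} (∂f_j/∂x_i - ∂f_i/∂x_j) dx_i ∧ dx_j:
  coeff of dx ∧ dy: -7*x + z
  coeff of dx ∧ dz: x + 2*y - 3*z
  coeff of dy ∧ dz: x
Step 2: Apply d again to each 2-form coefficient. The only possible 3-form in R^3 is dx ∧ dy ∧ dz, with coefficient
  ∂(coeff of dy∧dz)/∂x - ∂(coeff of dx∧dz)/∂y + ∂(coeff of dx∧dy)/∂z
  = ∂/∂x (x) - ∂/∂y (x + 2*y - 3*z) + ∂/∂z (-7*x + z).
Each of these terms simplifies to sums of mixed partials that cancel in pairs. The result is 0 (by equality of mixed partials for smooth functions — Schwarz / Clairaut).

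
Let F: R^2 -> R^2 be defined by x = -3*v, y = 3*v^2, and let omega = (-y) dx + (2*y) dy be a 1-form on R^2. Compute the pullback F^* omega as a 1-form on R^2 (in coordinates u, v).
F^* omega = (v^2*(36*v + 9)) dv

Using F^*(f dg) = (f ∘ F) d(g ∘ F), substitute each coordinate x_i by F_i(u, v) in f_i, and replace dx_i by d F_i = (∂F_i/∂u) du + (∂F_i/∂v) dv.
  For the x component: f_1(F) = -3*v^2; d F_1 = (0) du + (-3) dv
  For the y component: f_2(F) = 6*v^2; d F_2 = (0) du + (6*v) dv
Combining and collecting du, dv coefficients:
  coeff of du: 0
  coeff of dv: v^2*(36*v + 9)
F^* omega = (v^2*(36*v + 9)) dv.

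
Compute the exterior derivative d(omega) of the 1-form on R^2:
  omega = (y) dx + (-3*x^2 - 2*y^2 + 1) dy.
d(omega) = (-6*x - 1) dx ∧ dy

For a 1-form omega = sum_i f_i dx_i, the exterior derivative is
  d(omega) = sum_{i < j} (∂f_j/∂x_i - ∂f_i/∂x_j) dx_i ∧ dx_j.
  coefficient of dx ∧ dy: ∂f_2/∂x - ∂f_1/∂y = ∂(-3*x^2 - 2*y^2 + 1)/∂x - ∂(y)/∂y = -6*x - 1
Assembling: d(omega) = (-6*x - 1) dx ∧ dy.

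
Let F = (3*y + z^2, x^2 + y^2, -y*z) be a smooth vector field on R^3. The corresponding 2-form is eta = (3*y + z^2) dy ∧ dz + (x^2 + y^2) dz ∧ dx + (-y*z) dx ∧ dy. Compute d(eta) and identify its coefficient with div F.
d(eta) = (y) dx ∧ dy ∧ dz; div F = y

For a 2-form in R^3 of the form above, applying d gives a 3-form with coefficient ∂P/∂x + ∂Q/∂y + ∂R/∂z:
  ∂P/∂x = 0
  ∂Q/∂y = 2*y
  ∂R/∂z = -y
Sum = y, which is exactly div F.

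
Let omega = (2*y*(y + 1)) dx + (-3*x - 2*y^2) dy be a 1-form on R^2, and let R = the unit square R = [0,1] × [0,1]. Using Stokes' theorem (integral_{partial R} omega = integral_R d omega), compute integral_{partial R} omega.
integral_(partial R) omega = -7

Stokes: integral_partial_R omega = integral_R d omega with d omega = (∂Q/∂x - ∂P/∂y) dx ∧ dy.
  ∂Q/∂x = -3
  ∂P/∂y = 4*y + 2
  integrand = ∂Q/∂x - ∂P/∂y = -4*y - 5.
Integrating over R: integral_0^1 integral_0^1 (-4*y - 5) dx dy = -7.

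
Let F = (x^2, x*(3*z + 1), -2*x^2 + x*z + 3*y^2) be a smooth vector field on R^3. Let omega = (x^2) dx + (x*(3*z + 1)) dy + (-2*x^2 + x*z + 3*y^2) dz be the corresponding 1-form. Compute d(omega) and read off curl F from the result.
d(omega) = (-3*x + 6*y) dy ∧ dz + (4*x - z) dz ∧ dx + (3*z + 1) dx ∧ dy; curl F = (-3*x + 6*y, 4*x - z, 3*z + 1)

d omega = sum_{i<j} (∂f_j/∂x_i - ∂f_i/∂x_j) dx_i ∧ dx_j. Under the identification (dy ∧ dz, dz ∧ dx, dx ∧ dy) ↔ (e_x, e_y, e_z), the coefficients are exactly the components of curl F. Compute:
  ∂R/∂y - ∂Q/∂z = (6*y) - (3*x) = -3*x + 6*y
  ∂P/∂z - ∂R/∂x = (0) - (-4*x + z) = 4*x - z
  ∂Q/∂x - ∂P/∂y = (3*z + 1) - (0) = 3*z + 1.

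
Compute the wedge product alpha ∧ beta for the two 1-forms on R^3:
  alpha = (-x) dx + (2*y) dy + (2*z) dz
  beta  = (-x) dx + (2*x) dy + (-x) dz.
alpha ∧ beta = (2*x*(-x + y)) dx ∧ dy + (x*(x + 2*z)) dx ∧ dz + (-2*x*(y + 2*z)) dy ∧ dz

Distribute the wedge, using dx_i ∧ dx_j = -dx_j ∧ dx_i and dx_i ∧ dx_i = 0. For each pair (i, j) with i < j, the coefficient of dx_i ∧ dx_j in alpha ∧ beta is (alpha_i * beta_j - alpha_j * beta_i). Collecting: alpha ∧ beta = (2*x*(-x + y)) dx ∧ dy + (x*(x + 2*z)) dx ∧ dz + (-2*x*(y + 2*z)) dy ∧ dz.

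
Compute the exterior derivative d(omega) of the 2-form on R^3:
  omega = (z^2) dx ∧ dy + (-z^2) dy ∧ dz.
d(omega) = (2*z) dx ∧ dy ∧ dz

For a 2-form omega = sum_{i<j} g_{ij} dx_i ∧ dx_j, the exterior derivative is
  d(omega) = sum_{i<j} d(g_{ij}) ∧ dx_i ∧ dx_j = sum_{i<j, k} (∂g_{ij}/∂x_k) dx_k ∧ dx_i ∧ dx_j.
Expand each term, using dx_k ∧ dx_i ∧ dx_j = sgn(permutation) dx_{(a)} ∧ dx_{(b)} ∧ dx_{(c)} with (a < b < c) sorted:
  d(z^2) includes (∂/∂z)(z^2) dz = (2*z) dz, which multiplied by dx ∧ dy gives (2*z) dx ∧ dy ∧ dz
Collecting like 3-forms: d(omega) = (2*z) dx ∧ dy ∧ dz.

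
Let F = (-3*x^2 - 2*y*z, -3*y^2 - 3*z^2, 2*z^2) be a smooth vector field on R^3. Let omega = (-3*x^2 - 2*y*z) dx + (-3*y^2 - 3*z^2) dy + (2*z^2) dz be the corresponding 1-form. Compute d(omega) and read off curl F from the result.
d(omega) = (6*z) dy ∧ dz + (-2*y) dz ∧ dx + (2*z) dx ∧ dy; curl F = (6*z, -2*y, 2*z)

d omega = sum_{i<j} (∂f_j/∂x_i - ∂f_i/∂x_j) dx_i ∧ dx_j. Under the identification (dy ∧ dz, dz ∧ dx, dx ∧ dy) ↔ (e_x, e_y, e_z), the coefficients are exactly the components of curl F. Compute:
  ∂R/∂y - ∂Q/∂z = (0) - (-6*z) = 6*z
  ∂P/∂z - ∂R/∂x = (-2*y) - (0) = -2*y
  ∂Q/∂x - ∂P/∂y = (0) - (-2*z) = 2*z.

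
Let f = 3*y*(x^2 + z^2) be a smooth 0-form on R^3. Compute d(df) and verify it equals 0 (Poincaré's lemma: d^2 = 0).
d(df) = 0

Step 1: df = sum_i (∂f/∂x_i) dx_i = (6*x*y) dx + (3*x^2 + 3*z^2) dy + (6*y*z) dz.
Step 2: Apply d again. Using the 1-form formula, the coefficient of dx ∧ dy in d(df) is ∂^2 f/∂x ∂y - ∂^2 f/∂y ∂x = (6*x) - (6*x) = 0 (equality of mixed partials for smooth f).
Similarly for dx ∧ dz and dy ∧ dz — all coefficients vanish. So d(df) = 0.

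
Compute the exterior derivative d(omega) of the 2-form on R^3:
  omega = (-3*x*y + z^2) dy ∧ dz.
d(omega) = (-3*y) dx ∧ dy ∧ dz

For a 2-form omega = sum_{i<j} g_{ij} dx_i ∧ dx_j, the exterior derivative is
  d(omega) = sum_{i<j} d(g_{ij}) ∧ dx_i ∧ dx_j = sum_{i<j, k} (∂g_{ij}/∂x_k) dx_k ∧ dx_i ∧ dx_j.
Expand each term, using dx_k ∧ dx_i ∧ dx_j = sgn(permutation) dx_{(a)} ∧ dx_{(b)} ∧ dx_{(c)} with (a < b < c) sorted:
  d(-3*x*y + z^2) includes (∂/∂x)(-3*x*y + z^2) dx = (-3*y) dx, which multiplied by dy ∧ dz gives (-3*y) dx ∧ dy ∧ dz
Collecting like 3-forms: d(omega) = (-3*y) dx ∧ dy ∧ dz.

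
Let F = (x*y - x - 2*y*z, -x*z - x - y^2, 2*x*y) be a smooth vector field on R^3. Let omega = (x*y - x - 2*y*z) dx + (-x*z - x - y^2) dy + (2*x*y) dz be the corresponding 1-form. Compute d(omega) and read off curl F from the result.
d(omega) = (3*x) dy ∧ dz + (-4*y) dz ∧ dx + (-x + z - 1) dx ∧ dy; curl F = (3*x, -4*y, -x + z - 1)

d omega = sum_{i<j} (∂f_j/∂x_i - ∂f_i/∂x_j) dx_i ∧ dx_j. Under the identification (dy ∧ dz, dz ∧ dx, dx ∧ dy) ↔ (e_x, e_y, e_z), the coefficients are exactly the components of curl F. Compute:
  ∂R/∂y - ∂Q/∂z = (2*x) - (-x) = 3*x
  ∂P/∂z - ∂R/∂x = (-2*y) - (2*y) = -4*y
  ∂Q/∂x - ∂P/∂y = (-z - 1) - (x - 2*z) = -x + z - 1.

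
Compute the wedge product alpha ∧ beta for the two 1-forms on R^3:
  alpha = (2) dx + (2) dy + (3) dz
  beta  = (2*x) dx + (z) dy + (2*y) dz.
alpha ∧ beta = (-4*x + 2*z) dx ∧ dy + (-6*x + 4*y) dx ∧ dz + (4*y - 3*z) dy ∧ dz

Distribute the wedge, using dx_i ∧ dx_j = -dx_j ∧ dx_i and dx_i ∧ dx_i = 0. For each pair (i, j) with i < j, the coefficient of dx_i ∧ dx_j in alpha ∧ beta is (alpha_i * beta_j - alpha_j * beta_i). Collecting: alpha ∧ beta = (-4*x + 2*z) dx ∧ dy + (-6*x + 4*y) dx ∧ dz + (4*y - 3*z) dy ∧ dz.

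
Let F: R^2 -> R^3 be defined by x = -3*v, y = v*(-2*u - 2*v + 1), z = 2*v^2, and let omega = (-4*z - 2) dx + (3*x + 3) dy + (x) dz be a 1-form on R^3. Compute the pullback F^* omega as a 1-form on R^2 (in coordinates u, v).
F^* omega = (6*v*(3*v - 1)) du + (18*u*v - 6*u + 48*v^2 - 21*v + 9) dv

Using F^*(f dg) = (f ∘ F) d(g ∘ F), substitute each coordinate x_i by F_i(u, v) in f_i, and replace dx_i by d F_i = (∂F_i/∂u) du + (∂F_i/∂v) dv.
  For the x component: f_1(F) = -8*v^2 - 2; d F_1 = (0) du + (-3) dv
  For the y component: f_2(F) = 3 - 9*v; d F_2 = (-2*v) du + (-2*u - 4*v + 1) dv
  For the z component: f_3(F) = -3*v; d F_3 = (0) du + (4*v) dv
Combining and collecting du, dv coefficients:
  coeff of du: 6*v*(3*v - 1)
  coeff of dv: 18*u*v - 6*u + 48*v^2 - 21*v + 9
F^* omega = (6*v*(3*v - 1)) du + (18*u*v - 6*u + 48*v^2 - 21*v + 9) dv.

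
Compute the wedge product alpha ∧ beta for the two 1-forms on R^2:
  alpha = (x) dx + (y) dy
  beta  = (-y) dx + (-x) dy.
alpha ∧ beta = (-x^2 + y^2) dx ∧ dy

Distribute the wedge, using dx_i ∧ dx_j = -dx_j ∧ dx_i and dx_i ∧ dx_i = 0. For each pair (i, j) with i < j, the coefficient of dx_i ∧ dx_j in alpha ∧ beta is (alpha_i * beta_j - alpha_j * beta_i). Collecting: alpha ∧ beta = (-x^2 + y^2) dx ∧ dy.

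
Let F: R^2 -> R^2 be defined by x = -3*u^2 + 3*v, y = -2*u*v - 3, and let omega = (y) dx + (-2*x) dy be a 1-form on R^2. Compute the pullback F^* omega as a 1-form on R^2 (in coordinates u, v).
F^* omega = (18*u + 12*v^2) du + (-12*u^3 + 6*u*v - 9) dv

Using F^*(f dg) = (f ∘ F) d(g ∘ F), substitute each coordinate x_i by F_i(u, v) in f_i, and replace dx_i by d F_i = (∂F_i/∂u) du + (∂F_i/∂v) dv.
  For the x component: f_1(F) = -2*u*v - 3; d F_1 = (-6*u) du + (3) dv
  For the y component: f_2(F) = 6*u^2 - 6*v; d F_2 = (-2*v) du + (-2*u) dv
Combining and collecting du, dv coefficients:
  coeff of du: 18*u + 12*v^2
  coeff of dv: -12*u^3 + 6*u*v - 9
F^* omega = (18*u + 12*v^2) du + (-12*u^3 + 6*u*v - 9) dv.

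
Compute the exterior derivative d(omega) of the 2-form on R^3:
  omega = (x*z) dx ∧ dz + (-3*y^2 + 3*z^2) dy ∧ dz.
d(omega) = 0

For a 2-form omega = sum_{i<j} g_{ij} dx_i ∧ dx_j, the exterior derivative is
  d(omega) = sum_{i<j} d(g_{ij}) ∧ dx_i ∧ dx_j = sum_{i<j, k} (∂g_{ij}/∂x_k) dx_k ∧ dx_i ∧ dx_j.
Expand each term, using dx_k ∧ dx_i ∧ dx_j = sgn(permutation) dx_{(a)} ∧ dx_{(b)} ∧ dx_{(c)} with (a < b < c) sorted:

Collecting like 3-forms: d(omega) = 0.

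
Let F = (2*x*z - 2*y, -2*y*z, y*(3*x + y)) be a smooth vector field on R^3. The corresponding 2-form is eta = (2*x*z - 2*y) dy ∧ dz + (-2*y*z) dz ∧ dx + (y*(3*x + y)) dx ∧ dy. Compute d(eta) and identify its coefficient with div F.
d(eta) = (0) dx ∧ dy ∧ dz; div F = 0

For a 2-form in R^3 of the form above, applying d gives a 3-form with coefficient ∂P/∂x + ∂Q/∂y + ∂R/∂z:
  ∂P/∂x = 2*z
  ∂Q/∂y = -2*z
  ∂R/∂z = 0
Sum = 0, which is exactly div F.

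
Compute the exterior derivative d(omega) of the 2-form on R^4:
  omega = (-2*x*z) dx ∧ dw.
d(omega) = (2*x) dx ∧ dz ∧ dw

For a 2-form omega = sum_{i<j} g_{ij} dx_i ∧ dx_j, the exterior derivative is
  d(omega) = sum_{i<j} d(g_{ij}) ∧ dx_i ∧ dx_j = sum_{i<j, k} (∂g_{ij}/∂x_k) dx_k ∧ dx_i ∧ dx_j.
Expand each term, using dx_k ∧ dx_i ∧ dx_j = sgn(permutation) dx_{(a)} ∧ dx_{(b)} ∧ dx_{(c)} with (a < b < c) sorted:
  d(-2*x*z) includes (∂/∂z)(-2*x*z) dz = (-2*x) dz, which multiplied by dx ∧ dw gives (2*x) dx ∧ dz ∧ dw
Collecting like 3-forms: d(omega) = (2*x) dx ∧ dz ∧ dw.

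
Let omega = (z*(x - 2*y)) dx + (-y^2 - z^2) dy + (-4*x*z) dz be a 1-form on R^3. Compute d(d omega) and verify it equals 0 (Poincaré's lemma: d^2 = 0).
d(d omega) = 0

Step 1: d omega = sum_{i<j} (∂f_j/∂x_i - ∂f_i/∂x_j) dx_i ∧ dx_j:
  coeff of dx ∧ dy: 2*z
  coeff of dx ∧ dz: -x + 2*y - 4*z
  coeff of dy ∧ dz: 2*z
Step 2: Apply d again to each 2-form coefficient. The only possible 3-form in R^3 is dx ∧ dy ∧ dz, with coefficient
  ∂(coeff of dy∧dz)/∂x - ∂(coeff of dx∧dz)/∂y + ∂(coeff of dx∧dy)/∂z
  = ∂/∂x (2*z) - ∂/∂y (-x + 2*y - 4*z) + ∂/∂z (2*z).
Each of these terms simplifies to sums of mixed partials that cancel in pairs. The result is 0 (by equality of mixed partials for smooth functions — Schwarz / Clairaut).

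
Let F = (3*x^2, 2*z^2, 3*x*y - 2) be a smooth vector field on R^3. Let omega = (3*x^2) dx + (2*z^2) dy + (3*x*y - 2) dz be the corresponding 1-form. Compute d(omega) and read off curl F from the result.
d(omega) = (3*x - 4*z) dy ∧ dz + (-3*y) dz ∧ dx + (0) dx ∧ dy; curl F = (3*x - 4*z, -3*y, 0)

d omega = sum_{i<j} (∂f_j/∂x_i - ∂f_i/∂x_j) dx_i ∧ dx_j. Under the identification (dy ∧ dz, dz ∧ dx, dx ∧ dy) ↔ (e_x, e_y, e_z), the coefficients are exactly the components of curl F. Compute:
  ∂R/∂y - ∂Q/∂z = (3*x) - (4*z) = 3*x - 4*z
  ∂P/∂z - ∂R/∂x = (0) - (3*y) = -3*y
  ∂Q/∂x - ∂P/∂y = (0) - (0) = 0.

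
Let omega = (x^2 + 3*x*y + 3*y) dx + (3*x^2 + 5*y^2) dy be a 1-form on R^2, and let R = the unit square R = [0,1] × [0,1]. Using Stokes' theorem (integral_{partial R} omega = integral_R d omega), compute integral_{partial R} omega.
integral_(partial R) omega = -3/2

Stokes: integral_partial_R omega = integral_R d omega with d omega = (∂Q/∂x - ∂P/∂y) dx ∧ dy.
  ∂Q/∂x = 6*x
  ∂P/∂y = 3*x + 3
  integrand = ∂Q/∂x - ∂P/∂y = 3*x - 3.
Integrating over R: integral_0^1 integral_0^1 (3*x - 3) dx dy = -3/2.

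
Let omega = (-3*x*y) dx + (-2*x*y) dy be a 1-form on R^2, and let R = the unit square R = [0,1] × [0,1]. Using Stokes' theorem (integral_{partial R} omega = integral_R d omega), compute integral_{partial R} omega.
integral_(partial R) omega = 1/2

Stokes: integral_partial_R omega = integral_R d omega with d omega = (∂Q/∂x - ∂P/∂y) dx ∧ dy.
  ∂Q/∂x = -2*y
  ∂P/∂y = -3*x
  integrand = ∂Q/∂x - ∂P/∂y = 3*x - 2*y.
Integrating over R: integral_0^1 integral_0^1 (3*x - 2*y) dx dy = 1/2.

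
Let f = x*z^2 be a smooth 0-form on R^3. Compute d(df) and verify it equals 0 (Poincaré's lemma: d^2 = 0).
d(df) = 0

Step 1: df = sum_i (∂f/∂x_i) dx_i = (z^2) dx + (0) dy + (2*x*z) dz.
Step 2: Apply d again. Using the 1-form formula, the coefficient of dx ∧ dy in d(df) is ∂^2 f/∂x ∂y - ∂^2 f/∂y ∂x = (0) - (0) = 0 (equality of mixed partials for smooth f).
Similarly for dx ∧ dz and dy ∧ dz — all coefficients vanish. So d(df) = 0.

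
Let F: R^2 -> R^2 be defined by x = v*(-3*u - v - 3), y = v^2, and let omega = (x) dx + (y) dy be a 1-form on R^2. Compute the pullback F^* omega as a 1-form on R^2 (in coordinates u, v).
F^* omega = (3*v^2*(3*u + v + 3)) du + (v*(9*u^2 + 9*u*v + 18*u + 4*v^2 + 9*v + 9)) dv

Using F^*(f dg) = (f ∘ F) d(g ∘ F), substitute each coordinate x_i by F_i(u, v) in f_i, and replace dx_i by d F_i = (∂F_i/∂u) du + (∂F_i/∂v) dv.
  For the x component: f_1(F) = v*(-3*u - v - 3); d F_1 = (-3*v) du + (-3*u - 2*v - 3) dv
  For the y component: f_2(F) = v^2; d F_2 = (0) du + (2*v) dv
Combining and collecting du, dv coefficients:
  coeff of du: 3*v^2*(3*u + v + 3)
  coeff of dv: v*(9*u^2 + 9*u*v + 18*u + 4*v^2 + 9*v + 9)
F^* omega = (3*v^2*(3*u + v + 3)) du + (v*(9*u^2 + 9*u*v + 18*u + 4*v^2 + 9*v + 9)) dv.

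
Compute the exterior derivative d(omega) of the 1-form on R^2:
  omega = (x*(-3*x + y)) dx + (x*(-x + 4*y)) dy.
d(omega) = (-3*x + 4*y) dx ∧ dy

For a 1-form omega = sum_i f_i dx_i, the exterior derivative is
  d(omega) = sum_{i < j} (∂f_j/∂x_i - ∂f_i/∂x_j) dx_i ∧ dx_j.
  coefficient of dx ∧ dy: ∂f_2/∂x - ∂f_1/∂y = ∂(x*(-x + 4*y))/∂x - ∂(x*(-3*x + y))/∂y = -3*x + 4*y
Assembling: d(omega) = (-3*x + 4*y) dx ∧ dy.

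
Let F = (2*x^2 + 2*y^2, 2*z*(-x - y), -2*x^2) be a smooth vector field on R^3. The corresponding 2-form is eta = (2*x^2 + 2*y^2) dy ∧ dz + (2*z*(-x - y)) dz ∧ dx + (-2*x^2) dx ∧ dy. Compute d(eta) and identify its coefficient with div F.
d(eta) = (4*x - 2*z) dx ∧ dy ∧ dz; div F = 4*x - 2*z

For a 2-form in R^3 of the form above, applying d gives a 3-form with coefficient ∂P/∂x + ∂Q/∂y + ∂R/∂z:
  ∂P/∂x = 4*x
  ∂Q/∂y = -2*z
  ∂R/∂z = 0
Sum = 4*x - 2*z, which is exactly div F.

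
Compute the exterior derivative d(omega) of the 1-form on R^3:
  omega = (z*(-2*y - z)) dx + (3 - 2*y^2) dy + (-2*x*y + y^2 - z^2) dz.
d(omega) = (2*z) dx ∧ dy + (2*z) dx ∧ dz + (-2*x + 2*y) dy ∧ dz

For a 1-form omega = sum_i f_i dx_i, the exterior derivative is
  d(omega) = sum_{i < j} (∂f_j/∂x_i - ∂f_i/∂x_j) dx_i ∧ dx_j.
  coefficient of dx ∧ dy: ∂f_2/∂x - ∂f_1/∂y = ∂(3 - 2*y^2)/∂x - ∂(z*(-2*y - z))/∂y = 2*z
  coefficient of dx ∧ dz: ∂f_3/∂x - ∂f_1/∂z = ∂(-2*x*y + y^2 - z^2)/∂x - ∂(z*(-2*y - z))/∂z = 2*z
  coefficient of dy ∧ dz: ∂f_3/∂y - ∂f_2/∂z = ∂(-2*x*y + y^2 - z^2)/∂y - ∂(3 - 2*y^2)/∂z = -2*x + 2*y
Assembling: d(omega) = (2*z) dx ∧ dy + (2*z) dx ∧ dz + (-2*x + 2*y) dy ∧ dz.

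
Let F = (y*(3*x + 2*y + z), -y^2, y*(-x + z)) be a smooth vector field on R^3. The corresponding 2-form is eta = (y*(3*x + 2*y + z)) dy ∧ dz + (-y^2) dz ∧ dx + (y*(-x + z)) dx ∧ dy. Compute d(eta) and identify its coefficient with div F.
d(eta) = (2*y) dx ∧ dy ∧ dz; div F = 2*y

For a 2-form in R^3 of the form above, applying d gives a 3-form with coefficient ∂P/∂x + ∂Q/∂y + ∂R/∂z:
  ∂P/∂x = 3*y
  ∂Q/∂y = -2*y
  ∂R/∂z = y
Sum = 2*y, which is exactly div F.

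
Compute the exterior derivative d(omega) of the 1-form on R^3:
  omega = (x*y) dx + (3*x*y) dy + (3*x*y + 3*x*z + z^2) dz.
d(omega) = (-x + 3*y) dx ∧ dy + (3*y + 3*z) dx ∧ dz + (3*x) dy ∧ dz

For a 1-form omega = sum_i f_i dx_i, the exterior derivative is
  d(omega) = sum_{i < j} (∂f_j/∂x_i - ∂f_i/∂x_j) dx_i ∧ dx_j.
  coefficient of dx ∧ dy: ∂f_2/∂x - ∂f_1/∂y = ∂(3*x*y)/∂x - ∂(x*y)/∂y = -x + 3*y
  coefficient of dx ∧ dz: ∂f_3/∂x - ∂f_1/∂z = ∂(3*x*y + 3*x*z + z^2)/∂x - ∂(x*y)/∂z = 3*y + 3*z
  coefficient of dy ∧ dz: ∂f_3/∂y - ∂f_2/∂z = ∂(3*x*y + 3*x*z + z^2)/∂y - ∂(3*x*y)/∂z = 3*x
Assembling: d(omega) = (-x + 3*y) dx ∧ dy + (3*y + 3*z) dx ∧ dz + (3*x) dy ∧ dz.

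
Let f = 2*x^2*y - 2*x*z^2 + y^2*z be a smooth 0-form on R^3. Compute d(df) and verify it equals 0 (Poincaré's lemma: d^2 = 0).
d(df) = 0

Step 1: df = sum_i (∂f/∂x_i) dx_i = (4*x*y - 2*z^2) dx + (2*x^2 + 2*y*z) dy + (-4*x*z + y^2) dz.
Step 2: Apply d again. Using the 1-form formula, the coefficient of dx ∧ dy in d(df) is ∂^2 f/∂x ∂y - ∂^2 f/∂y ∂x = (4*x) - (4*x) = 0 (equality of mixed partials for smooth f).
Similarly for dx ∧ dz and dy ∧ dz — all coefficients vanish. So d(df) = 0.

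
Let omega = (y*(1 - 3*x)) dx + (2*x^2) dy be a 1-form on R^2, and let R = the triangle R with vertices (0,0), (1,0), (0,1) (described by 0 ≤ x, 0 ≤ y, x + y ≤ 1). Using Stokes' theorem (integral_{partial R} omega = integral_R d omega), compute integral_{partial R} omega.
integral_(partial R) omega = 2/3

Stokes: integral_partial_R omega = integral_R d omega with d omega = (∂Q/∂x - ∂P/∂y) dx ∧ dy.
  ∂Q/∂x = 4*x
  ∂P/∂y = 1 - 3*x
  integrand = ∂Q/∂x - ∂P/∂y = 7*x - 1.
Integrating over R: integral_0^1 integral_0^{1-x} (7*x - 1) dy dx = 2/3.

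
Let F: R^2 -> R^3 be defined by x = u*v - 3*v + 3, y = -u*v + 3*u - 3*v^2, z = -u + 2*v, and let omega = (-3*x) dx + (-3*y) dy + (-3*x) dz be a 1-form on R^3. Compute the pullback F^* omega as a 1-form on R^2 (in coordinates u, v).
F^* omega = (-6*u*v^2 + 21*u*v - 27*u - 9*v^3 + 36*v^2 - 18*v + 9) du + (-6*u^2*v + 9*u^2 - 27*u*v^2 + 66*u*v - 9*u - 54*v^3 - 9*v + 9) dv

Using F^*(f dg) = (f ∘ F) d(g ∘ F), substitute each coordinate x_i by F_i(u, v) in f_i, and replace dx_i by d F_i = (∂F_i/∂u) du + (∂F_i/∂v) dv.
  For the x component: f_1(F) = -3*u*v + 9*v - 9; d F_1 = (v) du + (u - 3) dv
  For the y component: f_2(F) = 3*u*v - 9*u + 9*v^2; d F_2 = (3 - v) du + (-u - 6*v) dv
  For the z component: f_3(F) = -3*u*v + 9*v - 9; d F_3 = (-1) du + (2) dv
Combining and collecting du, dv coefficients:
  coeff of du: -6*u*v^2 + 21*u*v - 27*u - 9*v^3 + 36*v^2 - 18*v + 9
  coeff of dv: -6*u^2*v + 9*u^2 - 27*u*v^2 + 66*u*v - 9*u - 54*v^3 - 9*v + 9
F^* omega = (-6*u*v^2 + 21*u*v - 27*u - 9*v^3 + 36*v^2 - 18*v + 9) du + (-6*u^2*v + 9*u^2 - 27*u*v^2 + 66*u*v - 9*u - 54*v^3 - 9*v + 9) dv.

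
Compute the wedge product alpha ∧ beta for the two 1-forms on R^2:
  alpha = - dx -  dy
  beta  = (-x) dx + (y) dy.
alpha ∧ beta = (-x - y) dx ∧ dy

Distribute the wedge, using dx_i ∧ dx_j = -dx_j ∧ dx_i and dx_i ∧ dx_i = 0. For each pair (i, j) with i < j, the coefficient of dx_i ∧ dx_j in alpha ∧ beta is (alpha_i * beta_j - alpha_j * beta_i). Collecting: alpha ∧ beta = (-x - y) dx ∧ dy.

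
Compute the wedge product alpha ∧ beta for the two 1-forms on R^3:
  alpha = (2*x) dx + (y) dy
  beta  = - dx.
alpha ∧ beta = (y) dx ∧ dy

Distribute the wedge, using dx_i ∧ dx_j = -dx_j ∧ dx_i and dx_i ∧ dx_i = 0. For each pair (i, j) with i < j, the coefficient of dx_i ∧ dx_j in alpha ∧ beta is (alpha_i * beta_j - alpha_j * beta_i). Collecting: alpha ∧ beta = (y) dx ∧ dy.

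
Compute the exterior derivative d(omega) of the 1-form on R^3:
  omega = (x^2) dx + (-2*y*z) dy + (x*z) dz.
d(omega) = (z) dx ∧ dz + (2*y) dy ∧ dz

For a 1-form omega = sum_i f_i dx_i, the exterior derivative is
  d(omega) = sum_{i < j} (∂f_j/∂x_i - ∂f_i/∂x_j) dx_i ∧ dx_j.
  coefficient of dx ∧ dz: ∂f_3/∂x - ∂f_1/∂z = ∂(x*z)/∂x - ∂(x^2)/∂z = z
  coefficient of dy ∧ dz: ∂f_3/∂y - ∂f_2/∂z = ∂(x*z)/∂y - ∂(-2*y*z)/∂z = 2*y
Assembling: d(omega) = (z) dx ∧ dz + (2*y) dy ∧ dz.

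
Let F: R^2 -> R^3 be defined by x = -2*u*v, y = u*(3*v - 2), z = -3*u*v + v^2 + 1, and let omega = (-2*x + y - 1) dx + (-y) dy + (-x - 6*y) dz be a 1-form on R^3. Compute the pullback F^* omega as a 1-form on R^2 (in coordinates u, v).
F^* omega = (25*u*v^2 - 20*u*v - 4*u + 2*v) du + (u*(25*u*v - 26*u - 32*v^2 + 24*v + 2)) dv

Using F^*(f dg) = (f ∘ F) d(g ∘ F), substitute each coordinate x_i by F_i(u, v) in f_i, and replace dx_i by d F_i = (∂F_i/∂u) du + (∂F_i/∂v) dv.
  For the x component: f_1(F) = 7*u*v - 2*u - 1; d F_1 = (-2*v) du + (-2*u) dv
  For the y component: f_2(F) = u*(2 - 3*v); d F_2 = (3*v - 2) du + (3*u) dv
  For the z component: f_3(F) = 4*u*(3 - 4*v); d F_3 = (-3*v) du + (-3*u + 2*v) dv
Combining and collecting du, dv coefficients:
  coeff of du: 25*u*v^2 - 20*u*v - 4*u + 2*v
  coeff of dv: u*(25*u*v - 26*u - 32*v^2 + 24*v + 2)
F^* omega = (25*u*v^2 - 20*u*v - 4*u + 2*v) du + (u*(25*u*v - 26*u - 32*v^2 + 24*v + 2)) dv.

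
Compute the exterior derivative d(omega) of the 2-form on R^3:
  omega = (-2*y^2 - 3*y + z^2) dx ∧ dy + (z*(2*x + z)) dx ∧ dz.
d(omega) = (2*z) dx ∧ dy ∧ dz

For a 2-form omega = sum_{i<j} g_{ij} dx_i ∧ dx_j, the exterior derivative is
  d(omega) = sum_{i<j} d(g_{ij}) ∧ dx_i ∧ dx_j = sum_{i<j, k} (∂g_{ij}/∂x_k) dx_k ∧ dx_i ∧ dx_j.
Expand each term, using dx_k ∧ dx_i ∧ dx_j = sgn(permutation) dx_{(a)} ∧ dx_{(b)} ∧ dx_{(c)} with (a < b < c) sorted:
  d(-2*y^2 - 3*y + z^2) includes (∂/∂z)(-2*y^2 - 3*y + z^2) dz = (2*z) dz, which multiplied by dx ∧ dy gives (2*z) dx ∧ dy ∧ dz
Collecting like 3-forms: d(omega) = (2*z) dx ∧ dy ∧ dz.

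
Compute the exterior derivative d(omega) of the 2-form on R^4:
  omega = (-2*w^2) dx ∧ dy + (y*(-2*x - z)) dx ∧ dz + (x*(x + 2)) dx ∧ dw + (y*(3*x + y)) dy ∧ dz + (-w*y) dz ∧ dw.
d(omega) = (-4*w) dx ∧ dy ∧ dw + (2*x + 3*y + z) dx ∧ dy ∧ dz + (-w) dy ∧ dz ∧ dw

For a 2-form omega = sum_{i<j} g_{ij} dx_i ∧ dx_j, the exterior derivative is
  d(omega) = sum_{i<j} d(g_{ij}) ∧ dx_i ∧ dx_j = sum_{i<j, k} (∂g_{ij}/∂x_k) dx_k ∧ dx_i ∧ dx_j.
Expand each term, using dx_k ∧ dx_i ∧ dx_j = sgn(permutation) dx_{(a)} ∧ dx_{(b)} ∧ dx_{(c)} with (a < b < c) sorted:
  d(-2*w^2) includes (∂/∂w)(-2*w^2) dw = (-4*w) dw, which multiplied by dx ∧ dy gives (-4*w) dx ∧ dy ∧ dw
  d(y*(-2*x - z)) includes (∂/∂y)(y*(-2*x - z)) dy = (-2*x - z) dy, which multiplied by dx ∧ dz gives (2*x + z) dx ∧ dy ∧ dz
  d(y*(3*x + y)) includes (∂/∂x)(y*(3*x + y)) dx = (3*y) dx, which multiplied by dy ∧ dz gives (3*y) dx ∧ dy ∧ dz
  d(-w*y) includes (∂/∂y)(-w*y) dy = (-w) dy, which multiplied by dz ∧ dw gives (-w) dy ∧ dz ∧ dw
Collecting like 3-forms: d(omega) = (-4*w) dx ∧ dy ∧ dw + (2*x + 3*y + z) dx ∧ dy ∧ dz + (-w) dy ∧ dz ∧ dw.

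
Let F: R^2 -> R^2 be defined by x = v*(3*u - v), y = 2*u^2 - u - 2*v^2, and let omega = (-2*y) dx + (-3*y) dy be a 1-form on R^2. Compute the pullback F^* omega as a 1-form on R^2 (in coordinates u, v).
F^* omega = (-24*u^3 - 12*u^2*v + 18*u^2 + 24*u*v^2 + 6*u*v - 3*u + 12*v^3 - 6*v^2) du + (-12*u^3 + 32*u^2*v + 6*u^2 + 12*u*v^2 - 16*u*v - 32*v^3) dv

Using F^*(f dg) = (f ∘ F) d(g ∘ F), substitute each coordinate x_i by F_i(u, v) in f_i, and replace dx_i by d F_i = (∂F_i/∂u) du + (∂F_i/∂v) dv.
  For the x component: f_1(F) = -4*u^2 + 2*u + 4*v^2; d F_1 = (3*v) du + (3*u - 2*v) dv
  For the y component: f_2(F) = -6*u^2 + 3*u + 6*v^2; d F_2 = (4*u - 1) du + (-4*v) dv
Combining and collecting du, dv coefficients:
  coeff of du: -24*u^3 - 12*u^2*v + 18*u^2 + 24*u*v^2 + 6*u*v - 3*u + 12*v^3 - 6*v^2
  coeff of dv: -12*u^3 + 32*u^2*v + 6*u^2 + 12*u*v^2 - 16*u*v - 32*v^3
F^* omega = (-24*u^3 - 12*u^2*v + 18*u^2 + 24*u*v^2 + 6*u*v - 3*u + 12*v^3 - 6*v^2) du + (-12*u^3 + 32*u^2*v + 6*u^2 + 12*u*v^2 - 16*u*v - 32*v^3) dv.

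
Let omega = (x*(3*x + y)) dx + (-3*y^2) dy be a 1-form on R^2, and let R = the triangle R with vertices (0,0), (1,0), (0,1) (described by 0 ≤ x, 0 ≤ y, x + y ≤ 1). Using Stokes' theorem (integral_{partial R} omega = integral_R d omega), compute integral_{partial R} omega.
integral_(partial R) omega = -1/6

Stokes: integral_partial_R omega = integral_R d omega with d omega = (∂Q/∂x - ∂P/∂y) dx ∧ dy.
  ∂Q/∂x = 0
  ∂P/∂y = x
  integrand = ∂Q/∂x - ∂P/∂y = -x.
Integrating over R: integral_0^1 integral_0^{1-x} (-x) dy dx = -1/6.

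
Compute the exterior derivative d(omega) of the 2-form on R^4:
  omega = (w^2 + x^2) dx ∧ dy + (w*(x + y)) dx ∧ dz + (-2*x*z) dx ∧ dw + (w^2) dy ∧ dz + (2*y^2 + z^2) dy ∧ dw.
d(omega) = (2*w) dx ∧ dy ∧ dw + (-w) dx ∧ dy ∧ dz + (3*x + y) dx ∧ dz ∧ dw + (2*w - 2*z) dy ∧ dz ∧ dw

For a 2-form omega = sum_{i<j} g_{ij} dx_i ∧ dx_j, the exterior derivative is
  d(omega) = sum_{i<j} d(g_{ij}) ∧ dx_i ∧ dx_j = sum_{i<j, k} (∂g_{ij}/∂x_k) dx_k ∧ dx_i ∧ dx_j.
Expand each term, using dx_k ∧ dx_i ∧ dx_j = sgn(permutation) dx_{(a)} ∧ dx_{(b)} ∧ dx_{(c)} with (a < b < c) sorted:
  d(w^2 + x^2) includes (∂/∂w)(w^2 + x^2) dw = (2*w) dw, which multiplied by dx ∧ dy gives (2*w) dx ∧ dy ∧ dw
  d(w*(x + y)) includes (∂/∂y)(w*(x + y)) dy = (w) dy, which multiplied by dx ∧ dz gives (-w) dx ∧ dy ∧ dz
  d(w*(x + y)) includes (∂/∂w)(w*(x + y)) dw = (x + y) dw, which multiplied by dx ∧ dz gives (x + y) dx ∧ dz ∧ dw
  d(-2*x*z) includes (∂/∂z)(-2*x*z) dz = (-2*x) dz, which multiplied by dx ∧ dw gives (2*x) dx ∧ dz ∧ dw
  d(w^2) includes (∂/∂w)(w^2) dw = (2*w) dw, which multiplied by dy ∧ dz gives (2*w) dy ∧ dz ∧ dw
  d(2*y^2 + z^2) includes (∂/∂z)(2*y^2 + z^2) dz = (2*z) dz, which multiplied by dy ∧ dw gives (-2*z) dy ∧ dz ∧ dw
Collecting like 3-forms: d(omega) = (2*w) dx ∧ dy ∧ dw + (-w) dx ∧ dy ∧ dz + (3*x + y) dx ∧ dz ∧ dw + (2*w - 2*z) dy ∧ dz ∧ dw.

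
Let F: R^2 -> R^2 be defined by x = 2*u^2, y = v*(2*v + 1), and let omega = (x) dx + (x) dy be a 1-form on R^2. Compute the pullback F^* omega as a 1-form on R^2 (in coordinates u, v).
F^* omega = (8*u^3) du + (u^2*(8*v + 2)) dv

Using F^*(f dg) = (f ∘ F) d(g ∘ F), substitute each coordinate x_i by F_i(u, v) in f_i, and replace dx_i by d F_i = (∂F_i/∂u) du + (∂F_i/∂v) dv.
  For the x component: f_1(F) = 2*u^2; d F_1 = (4*u) du + (0) dv
  For the y component: f_2(F) = 2*u^2; d F_2 = (0) du + (4*v + 1) dv
Combining and collecting du, dv coefficients:
  coeff of du: 8*u^3
  coeff of dv: u^2*(8*v + 2)
F^* omega = (8*u^3) du + (u^2*(8*v + 2)) dv.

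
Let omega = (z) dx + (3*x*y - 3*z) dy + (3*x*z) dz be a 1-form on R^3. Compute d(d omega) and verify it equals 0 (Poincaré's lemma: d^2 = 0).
d(d omega) = 0

Step 1: d omega = sum_{i<j} (∂f_j/∂x_i - ∂f_i/∂x_j) dx_i ∧ dx_j:
  coeff of dx ∧ dy: 3*y
  coeff of dx ∧ dz: 3*z - 1
  coeff of dy ∧ dz: 3
Step 2: Apply d again to each 2-form coefficient. The only possible 3-form in R^3 is dx ∧ dy ∧ dz, with coefficient
  ∂(coeff of dy∧dz)/∂x - ∂(coeff of dx∧dz)/∂y + ∂(coeff of dx∧dy)/∂z
  = ∂/∂x (3) - ∂/∂y (3*z - 1) + ∂/∂z (3*y).
Each of these terms simplifies to sums of mixed partials that cancel in pairs. The result is 0 (by equality of mixed partials for smooth functions — Schwarz / Clairaut).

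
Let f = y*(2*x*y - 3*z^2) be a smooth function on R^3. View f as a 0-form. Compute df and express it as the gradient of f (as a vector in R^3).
df = (2*y^2) dx + (4*x*y - 3*z^2) dy + (-6*y*z) dz; grad f = (2*y^2, 4*x*y - 3*z^2, -6*y*z)

For a 0-form f, d f = (∂f/∂x) dx + (∂f/∂y) dy + (∂f/∂z) dz. The components of the vector representation are exactly the entries of grad f in Cartesian coordinates:
  ∂f/∂x = 2*y^2
  ∂f/∂y = 4*x*y - 3*z^2
  ∂f/∂z = -6*y*z.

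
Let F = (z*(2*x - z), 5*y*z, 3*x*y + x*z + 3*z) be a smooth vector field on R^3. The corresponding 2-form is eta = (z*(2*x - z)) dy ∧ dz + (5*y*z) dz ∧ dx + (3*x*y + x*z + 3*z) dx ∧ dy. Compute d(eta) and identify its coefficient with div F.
d(eta) = (x + 7*z + 3) dx ∧ dy ∧ dz; div F = x + 7*z + 3

For a 2-form in R^3 of the form above, applying d gives a 3-form with coefficient ∂P/∂x + ∂Q/∂y + ∂R/∂z:
  ∂P/∂x = 2*z
  ∂Q/∂y = 5*z
  ∂R/∂z = x + 3
Sum = x + 7*z + 3, which is exactly div F.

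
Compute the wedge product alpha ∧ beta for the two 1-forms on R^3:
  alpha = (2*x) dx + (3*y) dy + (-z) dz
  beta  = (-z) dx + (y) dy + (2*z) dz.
alpha ∧ beta = (y*(2*x + 3*z)) dx ∧ dy + (z*(4*x - z)) dx ∧ dz + (7*y*z) dy ∧ dz

Distribute the wedge, using dx_i ∧ dx_j = -dx_j ∧ dx_i and dx_i ∧ dx_i = 0. For each pair (i, j) with i < j, the coefficient of dx_i ∧ dx_j in alpha ∧ beta is (alpha_i * beta_j - alpha_j * beta_i). Collecting: alpha ∧ beta = (y*(2*x + 3*z)) dx ∧ dy + (z*(4*x - z)) dx ∧ dz + (7*y*z) dy ∧ dz.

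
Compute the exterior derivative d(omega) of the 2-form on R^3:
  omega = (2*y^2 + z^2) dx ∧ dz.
d(omega) = (-4*y) dx ∧ dy ∧ dz

For a 2-form omega = sum_{i<j} g_{ij} dx_i ∧ dx_j, the exterior derivative is
  d(omega) = sum_{i<j} d(g_{ij}) ∧ dx_i ∧ dx_j = sum_{i<j, k} (∂g_{ij}/∂x_k) dx_k ∧ dx_i ∧ dx_j.
Expand each term, using dx_k ∧ dx_i ∧ dx_j = sgn(permutation) dx_{(a)} ∧ dx_{(b)} ∧ dx_{(c)} with (a < b < c) sorted:
  d(2*y^2 + z^2) includes (∂/∂y)(2*y^2 + z^2) dy = (4*y) dy, which multiplied by dx ∧ dz gives (-4*y) dx ∧ dy ∧ dz
Collecting like 3-forms: d(omega) = (-4*y) dx ∧ dy ∧ dz.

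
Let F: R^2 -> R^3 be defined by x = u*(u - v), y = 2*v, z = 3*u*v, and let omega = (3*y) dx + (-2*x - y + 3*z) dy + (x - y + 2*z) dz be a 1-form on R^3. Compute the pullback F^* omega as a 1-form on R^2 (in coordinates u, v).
F^* omega = (3*v*(u^2 + 5*u*v + 4*u - 4*v)) du + (3*u^3 + 15*u^2*v - 4*u^2 + 10*u*v - 4*v) dv

Using F^*(f dg) = (f ∘ F) d(g ∘ F), substitute each coordinate x_i by F_i(u, v) in f_i, and replace dx_i by d F_i = (∂F_i/∂u) du + (∂F_i/∂v) dv.
  For the x component: f_1(F) = 6*v; d F_1 = (2*u - v) du + (-u) dv
  For the y component: f_2(F) = -2*u^2 + 11*u*v - 2*v; d F_2 = (0) du + (2) dv
  For the z component: f_3(F) = u^2 + 5*u*v - 2*v; d F_3 = (3*v) du + (3*u) dv
Combining and collecting du, dv coefficients:
  coeff of du: 3*v*(u^2 + 5*u*v + 4*u - 4*v)
  coeff of dv: 3*u^3 + 15*u^2*v - 4*u^2 + 10*u*v - 4*v
F^* omega = (3*v*(u^2 + 5*u*v + 4*u - 4*v)) du + (3*u^3 + 15*u^2*v - 4*u^2 + 10*u*v - 4*v) dv.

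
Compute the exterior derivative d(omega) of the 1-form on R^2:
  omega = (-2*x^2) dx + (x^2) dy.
d(omega) = (2*x) dx ∧ dy

For a 1-form omega = sum_i f_i dx_i, the exterior derivative is
  d(omega) = sum_{i < j} (∂f_j/∂x_i - ∂f_i/∂x_j) dx_i ∧ dx_j.
  coefficient of dx ∧ dy: ∂f_2/∂x - ∂f_1/∂y = ∂(x^2)/∂x - ∂(-2*x^2)/∂y = 2*x
Assembling: d(omega) = (2*x) dx ∧ dy.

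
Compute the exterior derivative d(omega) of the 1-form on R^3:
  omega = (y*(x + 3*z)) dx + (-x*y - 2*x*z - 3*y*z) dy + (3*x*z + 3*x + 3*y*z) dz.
d(omega) = (-x - y - 5*z) dx ∧ dy + (-3*y + 3*z + 3) dx ∧ dz + (2*x + 3*y + 3*z) dy ∧ dz

For a 1-form omega = sum_i f_i dx_i, the exterior derivative is
  d(omega) = sum_{i < j} (∂f_j/∂x_i - ∂f_i/∂x_j) dx_i ∧ dx_j.
  coefficient of dx ∧ dy: ∂f_2/∂x - ∂f_1/∂y = ∂(-x*y - 2*x*z - 3*y*z)/∂x - ∂(y*(x + 3*z))/∂y = -x - y - 5*z
  coefficient of dx ∧ dz: ∂f_3/∂x - ∂f_1/∂z = ∂(3*x*z + 3*x + 3*y*z)/∂x - ∂(y*(x + 3*z))/∂z = -3*y + 3*z + 3
  coefficient of dy ∧ dz: ∂f_3/∂y - ∂f_2/∂z = ∂(3*x*z + 3*x + 3*y*z)/∂y - ∂(-x*y - 2*x*z - 3*y*z)/∂z = 2*x + 3*y + 3*z
Assembling: d(omega) = (-x - y - 5*z) dx ∧ dy + (-3*y + 3*z + 3) dx ∧ dz + (2*x + 3*y + 3*z) dy ∧ dz.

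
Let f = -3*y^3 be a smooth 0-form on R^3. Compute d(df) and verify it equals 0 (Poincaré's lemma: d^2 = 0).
d(df) = 0

Step 1: df = sum_i (∂f/∂x_i) dx_i = (0) dx + (-9*y^2) dy + (0) dz.
Step 2: Apply d again. Using the 1-form formula, the coefficient of dx ∧ dy in d(df) is ∂^2 f/∂x ∂y - ∂^2 f/∂y ∂x = (0) - (0) = 0 (equality of mixed partials for smooth f).
Similarly for dx ∧ dz and dy ∧ dz — all coefficients vanish. So d(df) = 0.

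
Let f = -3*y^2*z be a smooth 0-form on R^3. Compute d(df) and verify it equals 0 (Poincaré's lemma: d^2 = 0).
d(df) = 0

Step 1: df = sum_i (∂f/∂x_i) dx_i = (0) dx + (-6*y*z) dy + (-3*y^2) dz.
Step 2: Apply d again. Using the 1-form formula, the coefficient of dx ∧ dy in d(df) is ∂^2 f/∂x ∂y - ∂^2 f/∂y ∂x = (0) - (0) = 0 (equality of mixed partials for smooth f).
Similarly for dx ∧ dz and dy ∧ dz — all coefficients vanish. So d(df) = 0.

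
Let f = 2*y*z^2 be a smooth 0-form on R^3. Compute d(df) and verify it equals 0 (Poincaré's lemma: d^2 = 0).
d(df) = 0

Step 1: df = sum_i (∂f/∂x_i) dx_i = (0) dx + (2*z^2) dy + (4*y*z) dz.
Step 2: Apply d again. Using the 1-form formula, the coefficient of dx ∧ dy in d(df) is ∂^2 f/∂x ∂y - ∂^2 f/∂y ∂x = (0) - (0) = 0 (equality of mixed partials for smooth f).
Similarly for dx ∧ dz and dy ∧ dz — all coefficients vanish. So d(df) = 0.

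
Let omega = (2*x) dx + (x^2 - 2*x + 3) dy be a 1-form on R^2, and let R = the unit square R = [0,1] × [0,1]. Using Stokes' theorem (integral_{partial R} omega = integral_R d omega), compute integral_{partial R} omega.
integral_(partial R) omega = -1

Stokes: integral_partial_R omega = integral_R d omega with d omega = (∂Q/∂x - ∂P/∂y) dx ∧ dy.
  ∂Q/∂x = 2*x - 2
  ∂P/∂y = 0
  integrand = ∂Q/∂x - ∂P/∂y = 2*x - 2.
Integrating over R: integral_0^1 integral_0^1 (2*x - 2) dx dy = -1.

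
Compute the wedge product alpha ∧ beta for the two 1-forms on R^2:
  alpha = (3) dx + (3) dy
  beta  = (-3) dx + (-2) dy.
alpha ∧ beta = (3) dx ∧ dy

Distribute the wedge, using dx_i ∧ dx_j = -dx_j ∧ dx_i and dx_i ∧ dx_i = 0. For each pair (i, j) with i < j, the coefficient of dx_i ∧ dx_j in alpha ∧ beta is (alpha_i * beta_j - alpha_j * beta_i). Collecting: alpha ∧ beta = (3) dx ∧ dy.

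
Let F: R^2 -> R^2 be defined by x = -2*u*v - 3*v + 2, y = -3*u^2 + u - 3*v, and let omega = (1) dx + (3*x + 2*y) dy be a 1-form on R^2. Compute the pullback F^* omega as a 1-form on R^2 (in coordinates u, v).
F^* omega = (36*u^3 + 36*u^2*v - 18*u^2 + 84*u*v - 34*u - 17*v + 6) du + (18*u^2 + 18*u*v - 8*u + 45*v - 21) dv

Using F^*(f dg) = (f ∘ F) d(g ∘ F), substitute each coordinate x_i by F_i(u, v) in f_i, and replace dx_i by d F_i = (∂F_i/∂u) du + (∂F_i/∂v) dv.
  For the x component: f_1(F) = 1; d F_1 = (-2*v) du + (-2*u - 3) dv
  For the y component: f_2(F) = -6*u^2 - 6*u*v + 2*u - 15*v + 6; d F_2 = (1 - 6*u) du + (-3) dv
Combining and collecting du, dv coefficients:
  coeff of du: 36*u^3 + 36*u^2*v - 18*u^2 + 84*u*v - 34*u - 17*v + 6
  coeff of dv: 18*u^2 + 18*u*v - 8*u + 45*v - 21
F^* omega = (36*u^3 + 36*u^2*v - 18*u^2 + 84*u*v - 34*u - 17*v + 6) du + (18*u^2 + 18*u*v - 8*u + 45*v - 21) dv.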